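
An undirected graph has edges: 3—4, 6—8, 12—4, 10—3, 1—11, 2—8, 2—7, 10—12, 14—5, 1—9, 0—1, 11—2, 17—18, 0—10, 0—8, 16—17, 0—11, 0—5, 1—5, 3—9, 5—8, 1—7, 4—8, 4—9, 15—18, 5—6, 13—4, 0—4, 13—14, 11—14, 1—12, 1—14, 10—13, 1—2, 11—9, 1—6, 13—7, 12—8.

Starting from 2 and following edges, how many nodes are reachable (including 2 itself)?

BFS from 2 visits: 2, 11, 8, 7, 1, 14, 9, 0, 12, 6, 5, 4, 13, 3, 10
Reachable nodes: 15 of 19 total.

15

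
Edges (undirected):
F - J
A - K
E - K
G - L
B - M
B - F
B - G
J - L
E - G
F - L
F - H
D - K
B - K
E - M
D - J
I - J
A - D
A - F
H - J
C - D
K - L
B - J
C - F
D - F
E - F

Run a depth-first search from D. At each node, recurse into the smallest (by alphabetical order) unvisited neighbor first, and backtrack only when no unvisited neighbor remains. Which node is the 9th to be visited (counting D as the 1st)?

J

Visit D
D → A
A → F
F → B
B → G
G → E
E → K
K → L
L → J
J → H
J → I
E → M
F → C

Visit order: D, A, F, B, G, E, K, L, J, H, I, M, C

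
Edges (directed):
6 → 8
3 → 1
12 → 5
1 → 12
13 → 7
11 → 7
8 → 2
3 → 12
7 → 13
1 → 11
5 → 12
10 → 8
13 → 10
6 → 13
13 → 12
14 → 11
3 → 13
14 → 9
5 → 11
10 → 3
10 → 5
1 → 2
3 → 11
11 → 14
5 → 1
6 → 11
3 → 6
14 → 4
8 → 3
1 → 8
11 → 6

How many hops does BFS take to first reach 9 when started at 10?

Level 0: 10
Level 1: 3, 5, 8
Level 2: 1, 2, 6, 11, 12, 13
Level 3: 7, 14
Level 4: 4, 9
9 first appears at level 4.

4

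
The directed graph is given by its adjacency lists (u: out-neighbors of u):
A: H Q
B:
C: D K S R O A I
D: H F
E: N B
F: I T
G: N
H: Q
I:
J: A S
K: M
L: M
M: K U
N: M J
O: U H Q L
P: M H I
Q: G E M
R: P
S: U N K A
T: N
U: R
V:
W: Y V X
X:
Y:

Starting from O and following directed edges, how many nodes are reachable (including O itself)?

17

BFS from O visits: O, H, L, Q, U, M, E, G, R, K, B, N, P, J, I, A, S
Reachable nodes: 17 of 25 total.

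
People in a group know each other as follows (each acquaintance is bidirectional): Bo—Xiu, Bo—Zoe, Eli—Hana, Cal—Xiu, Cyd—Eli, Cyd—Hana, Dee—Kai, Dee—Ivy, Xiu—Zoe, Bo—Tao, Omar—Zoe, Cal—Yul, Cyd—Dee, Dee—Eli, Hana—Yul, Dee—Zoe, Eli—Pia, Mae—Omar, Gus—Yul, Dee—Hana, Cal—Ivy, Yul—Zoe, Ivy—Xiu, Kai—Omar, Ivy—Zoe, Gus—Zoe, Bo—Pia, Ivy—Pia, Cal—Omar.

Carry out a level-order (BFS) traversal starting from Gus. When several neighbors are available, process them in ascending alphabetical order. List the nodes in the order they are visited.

Gus → Yul → Zoe → Cal → Hana → Bo → Dee → Ivy → Omar → Xiu → Cyd → Eli → Pia → Tao → Kai → Mae

Visit Gus; enqueue Yul, Zoe → queue [Yul, Zoe]
Visit Yul; enqueue Cal, Hana → queue [Zoe, Cal, Hana]
Visit Zoe; enqueue Bo, Dee, Ivy, Omar, Xiu → queue [Cal, Hana, Bo, Dee, Ivy, Omar, Xiu]
Visit Cal → queue [Hana, Bo, Dee, Ivy, Omar, Xiu]
Visit Hana; enqueue Cyd, Eli → queue [Bo, Dee, Ivy, Omar, Xiu, Cyd, Eli]
Visit Bo; enqueue Pia, Tao → queue [Dee, Ivy, Omar, Xiu, Cyd, Eli, Pia, Tao]
Visit Dee; enqueue Kai → queue [Ivy, Omar, Xiu, Cyd, Eli, Pia, Tao, Kai]
Visit Ivy → queue [Omar, Xiu, Cyd, Eli, Pia, Tao, Kai]
Visit Omar; enqueue Mae → queue [Xiu, Cyd, Eli, Pia, Tao, Kai, Mae]
Visit Xiu → queue [Cyd, Eli, Pia, Tao, Kai, Mae]
Visit Cyd → queue [Eli, Pia, Tao, Kai, Mae]
Visit Eli → queue [Pia, Tao, Kai, Mae]
Visit Pia → queue [Tao, Kai, Mae]
Visit Tao → queue [Kai, Mae]
Visit Kai → queue [Mae]
Visit Mae → queue []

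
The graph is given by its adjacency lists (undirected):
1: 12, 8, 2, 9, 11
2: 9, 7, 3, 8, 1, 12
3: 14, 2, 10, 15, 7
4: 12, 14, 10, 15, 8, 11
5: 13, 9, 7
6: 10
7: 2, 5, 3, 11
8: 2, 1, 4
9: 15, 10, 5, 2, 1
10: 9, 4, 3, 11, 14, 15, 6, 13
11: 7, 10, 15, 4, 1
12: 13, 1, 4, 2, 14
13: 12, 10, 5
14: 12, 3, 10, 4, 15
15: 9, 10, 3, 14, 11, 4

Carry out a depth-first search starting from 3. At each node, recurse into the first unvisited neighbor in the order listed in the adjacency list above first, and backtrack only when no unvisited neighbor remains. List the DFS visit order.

3, 14, 12, 13, 10, 9, 15, 11, 7, 2, 8, 1, 4, 5, 6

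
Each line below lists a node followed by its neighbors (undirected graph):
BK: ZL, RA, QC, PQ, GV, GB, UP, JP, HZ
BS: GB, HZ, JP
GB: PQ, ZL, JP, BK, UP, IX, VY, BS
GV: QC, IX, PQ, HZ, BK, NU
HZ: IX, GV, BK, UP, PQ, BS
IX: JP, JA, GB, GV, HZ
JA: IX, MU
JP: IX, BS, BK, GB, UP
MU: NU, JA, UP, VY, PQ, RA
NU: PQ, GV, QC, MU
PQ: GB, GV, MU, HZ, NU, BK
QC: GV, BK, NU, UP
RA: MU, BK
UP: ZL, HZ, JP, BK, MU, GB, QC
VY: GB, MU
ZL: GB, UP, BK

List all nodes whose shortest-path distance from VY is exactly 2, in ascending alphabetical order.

BK, BS, IX, JA, JP, NU, PQ, RA, UP, ZL

Level 0: VY
Level 1: GB, MU
Level 2: BK, BS, IX, JA, JP, NU, PQ, RA, UP, ZL
Level 3: GV, HZ, QC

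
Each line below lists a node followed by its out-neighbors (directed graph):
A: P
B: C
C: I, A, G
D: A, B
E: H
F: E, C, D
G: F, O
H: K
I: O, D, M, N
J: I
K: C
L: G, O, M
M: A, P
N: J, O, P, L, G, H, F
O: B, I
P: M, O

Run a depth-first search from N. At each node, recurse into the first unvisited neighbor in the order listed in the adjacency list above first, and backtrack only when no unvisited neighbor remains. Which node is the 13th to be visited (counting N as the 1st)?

H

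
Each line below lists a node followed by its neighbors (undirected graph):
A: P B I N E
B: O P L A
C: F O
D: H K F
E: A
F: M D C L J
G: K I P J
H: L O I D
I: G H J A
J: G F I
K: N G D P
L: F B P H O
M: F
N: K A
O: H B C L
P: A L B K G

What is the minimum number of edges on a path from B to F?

2

Level 0: B
Level 1: A, L, O, P
Level 2: C, E, F, G, H, I, K, N
Level 3: D, J, M
F first appears at level 2.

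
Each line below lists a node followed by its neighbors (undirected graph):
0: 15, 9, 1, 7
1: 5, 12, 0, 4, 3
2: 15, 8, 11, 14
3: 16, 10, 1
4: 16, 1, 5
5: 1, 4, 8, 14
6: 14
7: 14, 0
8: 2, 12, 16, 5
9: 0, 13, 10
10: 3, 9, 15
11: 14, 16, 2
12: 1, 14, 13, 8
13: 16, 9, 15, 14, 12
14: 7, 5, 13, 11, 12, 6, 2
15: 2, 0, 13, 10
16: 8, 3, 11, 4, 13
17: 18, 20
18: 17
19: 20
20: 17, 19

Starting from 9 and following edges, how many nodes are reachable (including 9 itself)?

17

BFS from 9 visits: 9, 0, 13, 10, 15, 1, 7, 16, 14, 12, 3, 2, 5, 4, 8, 11, 6
Reachable nodes: 17 of 21 total.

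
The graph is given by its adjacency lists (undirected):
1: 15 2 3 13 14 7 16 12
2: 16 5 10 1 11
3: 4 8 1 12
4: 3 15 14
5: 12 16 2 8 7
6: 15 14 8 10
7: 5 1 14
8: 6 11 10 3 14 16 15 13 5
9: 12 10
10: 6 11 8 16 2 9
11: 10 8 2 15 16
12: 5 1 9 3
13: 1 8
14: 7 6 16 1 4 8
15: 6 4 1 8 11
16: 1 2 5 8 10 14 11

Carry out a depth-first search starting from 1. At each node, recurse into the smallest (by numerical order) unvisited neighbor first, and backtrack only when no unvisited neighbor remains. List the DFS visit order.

Visit 1
1 → 2
2 → 5
5 → 7
7 → 14
14 → 4
4 → 3
3 → 8
8 → 6
6 → 10
10 → 9
9 → 12
10 → 11
11 → 15
11 → 16
8 → 13

1 → 2 → 5 → 7 → 14 → 4 → 3 → 8 → 6 → 10 → 9 → 12 → 11 → 15 → 16 → 13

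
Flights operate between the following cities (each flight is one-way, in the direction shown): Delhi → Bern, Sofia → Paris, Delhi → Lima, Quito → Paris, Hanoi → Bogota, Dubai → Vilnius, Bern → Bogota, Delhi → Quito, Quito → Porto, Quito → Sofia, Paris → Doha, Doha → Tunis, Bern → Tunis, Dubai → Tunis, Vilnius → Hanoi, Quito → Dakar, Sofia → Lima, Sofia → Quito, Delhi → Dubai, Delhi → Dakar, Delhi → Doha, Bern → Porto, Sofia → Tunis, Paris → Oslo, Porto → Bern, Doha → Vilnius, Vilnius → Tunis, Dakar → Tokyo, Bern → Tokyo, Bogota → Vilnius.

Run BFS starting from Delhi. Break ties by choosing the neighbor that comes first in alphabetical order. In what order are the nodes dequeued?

Visit Delhi; enqueue Bern, Dakar, Doha, Dubai, Lima, Quito → queue [Bern, Dakar, Doha, Dubai, Lima, Quito]
Visit Bern; enqueue Bogota, Porto, Tokyo, Tunis → queue [Dakar, Doha, Dubai, Lima, Quito, Bogota, Porto, Tokyo, Tunis]
Visit Dakar → queue [Doha, Dubai, Lima, Quito, Bogota, Porto, Tokyo, Tunis]
Visit Doha; enqueue Vilnius → queue [Dubai, Lima, Quito, Bogota, Porto, Tokyo, Tunis, Vilnius]
Visit Dubai → queue [Lima, Quito, Bogota, Porto, Tokyo, Tunis, Vilnius]
Visit Lima → queue [Quito, Bogota, Porto, Tokyo, Tunis, Vilnius]
Visit Quito; enqueue Paris, Sofia → queue [Bogota, Porto, Tokyo, Tunis, Vilnius, Paris, Sofia]
Visit Bogota → queue [Porto, Tokyo, Tunis, Vilnius, Paris, Sofia]
Visit Porto → queue [Tokyo, Tunis, Vilnius, Paris, Sofia]
Visit Tokyo → queue [Tunis, Vilnius, Paris, Sofia]
Visit Tunis → queue [Vilnius, Paris, Sofia]
Visit Vilnius; enqueue Hanoi → queue [Paris, Sofia, Hanoi]
Visit Paris; enqueue Oslo → queue [Sofia, Hanoi, Oslo]
Visit Sofia → queue [Hanoi, Oslo]
Visit Hanoi → queue [Oslo]
Visit Oslo → queue []

Delhi, Bern, Dakar, Doha, Dubai, Lima, Quito, Bogota, Porto, Tokyo, Tunis, Vilnius, Paris, Sofia, Hanoi, Oslo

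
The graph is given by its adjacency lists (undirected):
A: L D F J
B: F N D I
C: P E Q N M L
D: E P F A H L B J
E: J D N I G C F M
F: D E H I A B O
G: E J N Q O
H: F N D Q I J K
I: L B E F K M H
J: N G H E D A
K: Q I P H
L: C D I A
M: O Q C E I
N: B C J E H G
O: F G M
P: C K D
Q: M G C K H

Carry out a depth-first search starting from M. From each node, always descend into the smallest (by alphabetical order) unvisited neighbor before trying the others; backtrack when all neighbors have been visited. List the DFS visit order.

M, C, E, D, A, F, B, I, H, J, G, N, O, Q, K, P, L

Visit M
M → C
C → E
E → D
D → A
A → F
F → B
B → I
I → H
H → J
J → G
G → N
G → O
G → Q
Q → K
K → P
I → L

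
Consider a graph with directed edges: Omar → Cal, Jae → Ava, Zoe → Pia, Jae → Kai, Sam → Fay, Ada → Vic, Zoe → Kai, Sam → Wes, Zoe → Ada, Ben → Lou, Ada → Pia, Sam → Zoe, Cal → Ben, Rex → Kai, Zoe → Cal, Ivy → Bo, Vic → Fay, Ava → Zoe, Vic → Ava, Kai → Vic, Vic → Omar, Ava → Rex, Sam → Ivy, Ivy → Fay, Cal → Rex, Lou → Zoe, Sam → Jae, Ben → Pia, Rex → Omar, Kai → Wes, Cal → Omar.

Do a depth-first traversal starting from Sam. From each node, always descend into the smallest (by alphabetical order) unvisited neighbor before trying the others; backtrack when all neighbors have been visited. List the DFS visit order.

Visit Sam
Sam → Fay
Sam → Ivy
Ivy → Bo
Sam → Jae
Jae → Ava
Ava → Rex
Rex → Kai
Kai → Vic
Vic → Omar
Omar → Cal
Cal → Ben
Ben → Lou
Lou → Zoe
Zoe → Ada
Ada → Pia
Kai → Wes

Sam, Fay, Ivy, Bo, Jae, Ava, Rex, Kai, Vic, Omar, Cal, Ben, Lou, Zoe, Ada, Pia, Wes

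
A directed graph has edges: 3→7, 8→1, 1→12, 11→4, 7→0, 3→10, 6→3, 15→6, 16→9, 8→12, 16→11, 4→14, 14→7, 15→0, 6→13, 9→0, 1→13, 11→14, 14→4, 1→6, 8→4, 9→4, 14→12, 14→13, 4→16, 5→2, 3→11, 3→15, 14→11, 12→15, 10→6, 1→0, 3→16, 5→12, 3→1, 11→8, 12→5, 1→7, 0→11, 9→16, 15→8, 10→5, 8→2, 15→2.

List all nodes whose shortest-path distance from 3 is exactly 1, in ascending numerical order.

1, 7, 10, 11, 15, 16

Level 0: 3
Level 1: 1, 7, 10, 11, 15, 16
Level 2: 0, 2, 4, 5, 6, 8, 9, 12, 13, 14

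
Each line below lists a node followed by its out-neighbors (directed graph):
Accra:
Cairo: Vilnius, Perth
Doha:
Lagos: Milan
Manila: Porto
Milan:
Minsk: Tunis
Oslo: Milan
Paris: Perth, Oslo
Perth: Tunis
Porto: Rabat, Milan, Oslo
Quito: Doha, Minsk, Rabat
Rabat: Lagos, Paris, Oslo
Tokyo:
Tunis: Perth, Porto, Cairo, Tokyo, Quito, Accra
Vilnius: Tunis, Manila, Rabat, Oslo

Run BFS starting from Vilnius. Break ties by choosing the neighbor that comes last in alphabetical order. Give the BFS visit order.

Visit Vilnius; enqueue Tunis, Rabat, Oslo, Manila → queue [Tunis, Rabat, Oslo, Manila]
Visit Tunis; enqueue Tokyo, Quito, Porto, Perth, Cairo, Accra → queue [Rabat, Oslo, Manila, Tokyo, Quito, Porto, Perth, Cairo, Accra]
Visit Rabat; enqueue Paris, Lagos → queue [Oslo, Manila, Tokyo, Quito, Porto, Perth, Cairo, Accra, Paris, Lagos]
Visit Oslo; enqueue Milan → queue [Manila, Tokyo, Quito, Porto, Perth, Cairo, Accra, Paris, Lagos, Milan]
Visit Manila → queue [Tokyo, Quito, Porto, Perth, Cairo, Accra, Paris, Lagos, Milan]
Visit Tokyo → queue [Quito, Porto, Perth, Cairo, Accra, Paris, Lagos, Milan]
Visit Quito; enqueue Minsk, Doha → queue [Porto, Perth, Cairo, Accra, Paris, Lagos, Milan, Minsk, Doha]
Visit Porto → queue [Perth, Cairo, Accra, Paris, Lagos, Milan, Minsk, Doha]
Visit Perth → queue [Cairo, Accra, Paris, Lagos, Milan, Minsk, Doha]
Visit Cairo → queue [Accra, Paris, Lagos, Milan, Minsk, Doha]
Visit Accra → queue [Paris, Lagos, Milan, Minsk, Doha]
Visit Paris → queue [Lagos, Milan, Minsk, Doha]
Visit Lagos → queue [Milan, Minsk, Doha]
Visit Milan → queue [Minsk, Doha]
Visit Minsk → queue [Doha]
Visit Doha → queue []

Vilnius Tunis Rabat Oslo Manila Tokyo Quito Porto Perth Cairo Accra Paris Lagos Milan Minsk Doha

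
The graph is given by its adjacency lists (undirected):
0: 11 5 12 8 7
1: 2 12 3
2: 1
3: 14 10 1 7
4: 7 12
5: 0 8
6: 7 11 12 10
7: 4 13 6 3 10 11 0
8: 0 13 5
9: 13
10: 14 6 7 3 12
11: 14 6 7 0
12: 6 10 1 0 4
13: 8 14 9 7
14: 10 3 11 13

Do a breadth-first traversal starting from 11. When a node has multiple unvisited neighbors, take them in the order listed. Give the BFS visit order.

11, 14, 6, 7, 0, 10, 3, 13, 12, 4, 5, 8, 1, 9, 2

Visit 11; enqueue 14, 6, 7, 0 → queue [14, 6, 7, 0]
Visit 14; enqueue 10, 3, 13 → queue [6, 7, 0, 10, 3, 13]
Visit 6; enqueue 12 → queue [7, 0, 10, 3, 13, 12]
Visit 7; enqueue 4 → queue [0, 10, 3, 13, 12, 4]
Visit 0; enqueue 5, 8 → queue [10, 3, 13, 12, 4, 5, 8]
Visit 10 → queue [3, 13, 12, 4, 5, 8]
Visit 3; enqueue 1 → queue [13, 12, 4, 5, 8, 1]
Visit 13; enqueue 9 → queue [12, 4, 5, 8, 1, 9]
Visit 12 → queue [4, 5, 8, 1, 9]
Visit 4 → queue [5, 8, 1, 9]
Visit 5 → queue [8, 1, 9]
Visit 8 → queue [1, 9]
Visit 1; enqueue 2 → queue [9, 2]
Visit 9 → queue [2]
Visit 2 → queue []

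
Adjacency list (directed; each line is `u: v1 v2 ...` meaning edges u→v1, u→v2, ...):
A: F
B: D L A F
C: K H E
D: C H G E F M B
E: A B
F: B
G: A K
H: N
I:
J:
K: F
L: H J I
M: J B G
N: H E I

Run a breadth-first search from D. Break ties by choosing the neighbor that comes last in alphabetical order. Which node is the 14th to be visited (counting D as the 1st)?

I

Visit D; enqueue M, H, G, F, E, C, B → queue [M, H, G, F, E, C, B]
Visit M; enqueue J → queue [H, G, F, E, C, B, J]
Visit H; enqueue N → queue [G, F, E, C, B, J, N]
Visit G; enqueue K, A → queue [F, E, C, B, J, N, K, A]
Visit F → queue [E, C, B, J, N, K, A]
Visit E → queue [C, B, J, N, K, A]
Visit C → queue [B, J, N, K, A]
Visit B; enqueue L → queue [J, N, K, A, L]
Visit J → queue [N, K, A, L]
Visit N; enqueue I → queue [K, A, L, I]
Visit K → queue [A, L, I]
Visit A → queue [L, I]
Visit L → queue [I]
Visit I → queue []

Visit order: D, M, H, G, F, E, C, B, J, N, K, A, L, I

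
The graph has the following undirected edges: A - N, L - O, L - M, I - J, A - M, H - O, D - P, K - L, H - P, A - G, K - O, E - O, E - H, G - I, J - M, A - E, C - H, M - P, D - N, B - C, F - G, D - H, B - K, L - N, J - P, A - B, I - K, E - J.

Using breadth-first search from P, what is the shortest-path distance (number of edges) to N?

Level 0: P
Level 1: D, H, J, M
Level 2: A, C, E, I, L, N, O
Level 3: B, G, K
Level 4: F
N first appears at level 2.

2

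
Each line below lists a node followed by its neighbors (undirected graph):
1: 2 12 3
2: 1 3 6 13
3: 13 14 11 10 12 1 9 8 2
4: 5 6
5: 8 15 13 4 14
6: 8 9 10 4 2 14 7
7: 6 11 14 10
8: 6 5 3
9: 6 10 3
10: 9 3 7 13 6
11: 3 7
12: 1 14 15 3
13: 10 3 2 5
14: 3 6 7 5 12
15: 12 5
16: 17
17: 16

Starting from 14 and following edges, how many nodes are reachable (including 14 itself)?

15

BFS from 14 visits: 14, 12, 7, 6, 5, 3, 15, 1, 11, 10, 9, 8, 4, 2, 13
Reachable nodes: 15 of 17 total.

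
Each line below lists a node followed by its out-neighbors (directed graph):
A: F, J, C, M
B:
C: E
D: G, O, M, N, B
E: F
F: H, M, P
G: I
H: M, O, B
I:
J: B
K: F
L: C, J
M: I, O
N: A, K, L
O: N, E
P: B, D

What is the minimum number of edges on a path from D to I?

Level 0: D
Level 1: B, G, M, N, O
Level 2: A, E, I, K, L
Level 3: C, F, J
Level 4: H, P
I first appears at level 2.

2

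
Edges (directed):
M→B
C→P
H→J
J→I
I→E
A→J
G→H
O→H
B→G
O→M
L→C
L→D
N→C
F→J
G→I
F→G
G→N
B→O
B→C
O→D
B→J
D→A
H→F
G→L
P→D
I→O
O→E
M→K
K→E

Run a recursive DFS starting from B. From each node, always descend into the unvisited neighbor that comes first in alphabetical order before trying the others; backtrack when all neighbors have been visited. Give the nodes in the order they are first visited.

B C P D A J I E O H F G L N M K

Visit B
B → C
C → P
P → D
D → A
A → J
J → I
I → E
I → O
O → H
H → F
F → G
G → L
G → N
O → M
M → K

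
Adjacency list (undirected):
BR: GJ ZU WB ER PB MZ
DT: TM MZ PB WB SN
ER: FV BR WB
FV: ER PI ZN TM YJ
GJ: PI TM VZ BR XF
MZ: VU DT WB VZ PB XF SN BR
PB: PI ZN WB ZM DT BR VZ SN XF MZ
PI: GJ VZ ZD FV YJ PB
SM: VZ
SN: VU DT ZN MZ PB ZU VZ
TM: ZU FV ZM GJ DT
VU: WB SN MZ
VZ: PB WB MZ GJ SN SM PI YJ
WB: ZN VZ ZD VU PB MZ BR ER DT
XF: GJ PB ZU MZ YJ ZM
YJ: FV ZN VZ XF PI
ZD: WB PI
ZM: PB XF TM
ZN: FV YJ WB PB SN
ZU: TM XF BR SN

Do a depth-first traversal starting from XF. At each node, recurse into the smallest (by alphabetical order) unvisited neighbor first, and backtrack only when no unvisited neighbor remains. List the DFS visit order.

XF → GJ → BR → ER → FV → PI → PB → DT → MZ → SN → VU → WB → VZ → SM → YJ → ZN → ZD → ZU → TM → ZM

Visit XF
XF → GJ
GJ → BR
BR → ER
ER → FV
FV → PI
PI → PB
PB → DT
DT → MZ
MZ → SN
SN → VU
VU → WB
WB → VZ
VZ → SM
VZ → YJ
YJ → ZN
WB → ZD
SN → ZU
ZU → TM
TM → ZM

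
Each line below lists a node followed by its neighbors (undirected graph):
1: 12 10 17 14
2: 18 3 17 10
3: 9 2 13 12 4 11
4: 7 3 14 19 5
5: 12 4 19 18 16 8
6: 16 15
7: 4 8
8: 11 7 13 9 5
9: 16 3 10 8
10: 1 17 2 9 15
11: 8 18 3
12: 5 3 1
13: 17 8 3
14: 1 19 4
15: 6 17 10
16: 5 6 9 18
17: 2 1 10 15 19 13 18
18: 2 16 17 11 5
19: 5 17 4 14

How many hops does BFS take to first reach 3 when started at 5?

2

Level 0: 5
Level 1: 4, 8, 12, 16, 18, 19
Level 2: 1, 2, 3, 6, 7, 9, 11, 13, 14, 17
Level 3: 10, 15
3 first appears at level 2.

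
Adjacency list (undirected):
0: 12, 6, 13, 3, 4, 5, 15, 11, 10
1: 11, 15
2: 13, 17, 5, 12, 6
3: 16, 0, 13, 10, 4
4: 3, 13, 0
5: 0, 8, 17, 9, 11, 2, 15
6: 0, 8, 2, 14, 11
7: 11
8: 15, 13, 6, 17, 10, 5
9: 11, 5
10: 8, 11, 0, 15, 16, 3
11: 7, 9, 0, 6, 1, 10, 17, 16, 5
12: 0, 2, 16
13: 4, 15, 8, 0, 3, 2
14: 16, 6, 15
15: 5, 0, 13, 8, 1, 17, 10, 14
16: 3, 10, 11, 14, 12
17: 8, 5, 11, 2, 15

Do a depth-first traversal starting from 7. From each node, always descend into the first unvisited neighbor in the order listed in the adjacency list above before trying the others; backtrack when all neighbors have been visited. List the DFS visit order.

7 → 11 → 9 → 5 → 0 → 12 → 2 → 13 → 4 → 3 → 16 → 10 → 8 → 15 → 1 → 17 → 14 → 6

Visit 7
7 → 11
11 → 9
9 → 5
5 → 0
0 → 12
12 → 2
2 → 13
13 → 4
4 → 3
3 → 16
16 → 10
10 → 8
8 → 15
15 → 1
15 → 17
15 → 14
14 → 6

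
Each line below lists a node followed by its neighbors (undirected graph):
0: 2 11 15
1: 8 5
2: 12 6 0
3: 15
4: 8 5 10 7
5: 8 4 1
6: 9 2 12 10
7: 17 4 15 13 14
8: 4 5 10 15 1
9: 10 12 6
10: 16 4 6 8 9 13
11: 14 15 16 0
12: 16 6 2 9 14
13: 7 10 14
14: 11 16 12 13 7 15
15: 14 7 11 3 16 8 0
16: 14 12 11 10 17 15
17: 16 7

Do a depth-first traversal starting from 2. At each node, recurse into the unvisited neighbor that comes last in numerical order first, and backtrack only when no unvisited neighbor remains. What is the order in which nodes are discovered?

2, 12, 16, 17, 7, 15, 14, 13, 10, 9, 6, 8, 5, 4, 1, 11, 0, 3

Visit 2
2 → 12
12 → 16
16 → 17
17 → 7
7 → 15
15 → 14
14 → 13
13 → 10
10 → 9
9 → 6
10 → 8
8 → 5
5 → 4
5 → 1
14 → 11
11 → 0
15 → 3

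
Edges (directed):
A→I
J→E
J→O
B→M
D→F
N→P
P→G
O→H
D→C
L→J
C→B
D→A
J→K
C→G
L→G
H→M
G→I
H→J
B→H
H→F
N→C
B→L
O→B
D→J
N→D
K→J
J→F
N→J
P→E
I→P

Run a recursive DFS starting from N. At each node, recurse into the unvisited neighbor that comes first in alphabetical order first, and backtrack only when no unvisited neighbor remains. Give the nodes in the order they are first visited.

N, C, B, H, F, J, E, K, O, M, L, G, I, P, D, A

Visit N
N → C
C → B
B → H
H → F
H → J
J → E
J → K
J → O
H → M
B → L
L → G
G → I
I → P
N → D
D → A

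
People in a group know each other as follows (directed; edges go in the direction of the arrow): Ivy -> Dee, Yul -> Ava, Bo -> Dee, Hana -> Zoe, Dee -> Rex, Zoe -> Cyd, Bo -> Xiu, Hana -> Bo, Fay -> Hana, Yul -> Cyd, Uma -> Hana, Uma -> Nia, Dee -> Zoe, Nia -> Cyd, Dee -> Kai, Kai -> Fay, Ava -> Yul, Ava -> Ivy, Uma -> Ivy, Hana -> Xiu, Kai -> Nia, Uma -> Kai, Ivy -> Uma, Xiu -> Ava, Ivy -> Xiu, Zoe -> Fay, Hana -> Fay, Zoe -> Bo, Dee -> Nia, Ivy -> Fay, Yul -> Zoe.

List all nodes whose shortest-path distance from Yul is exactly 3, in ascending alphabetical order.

Dee, Hana, Uma, Xiu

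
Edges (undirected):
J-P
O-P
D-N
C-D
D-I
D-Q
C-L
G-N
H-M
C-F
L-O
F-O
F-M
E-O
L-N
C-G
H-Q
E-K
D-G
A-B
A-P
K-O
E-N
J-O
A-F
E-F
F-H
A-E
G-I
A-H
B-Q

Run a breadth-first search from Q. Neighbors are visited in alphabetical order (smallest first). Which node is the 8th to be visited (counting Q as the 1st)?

I

Visit Q; enqueue B, D, H → queue [B, D, H]
Visit B; enqueue A → queue [D, H, A]
Visit D; enqueue C, G, I, N → queue [H, A, C, G, I, N]
Visit H; enqueue F, M → queue [A, C, G, I, N, F, M]
Visit A; enqueue E, P → queue [C, G, I, N, F, M, E, P]
Visit C; enqueue L → queue [G, I, N, F, M, E, P, L]
Visit G → queue [I, N, F, M, E, P, L]
Visit I → queue [N, F, M, E, P, L]
Visit N → queue [F, M, E, P, L]
Visit F; enqueue O → queue [M, E, P, L, O]
Visit M → queue [E, P, L, O]
Visit E; enqueue K → queue [P, L, O, K]
Visit P; enqueue J → queue [L, O, K, J]
Visit L → queue [O, K, J]
Visit O → queue [K, J]
Visit K → queue [J]
Visit J → queue []

Visit order: Q, B, D, H, A, C, G, I, N, F, M, E, P, L, O, K, J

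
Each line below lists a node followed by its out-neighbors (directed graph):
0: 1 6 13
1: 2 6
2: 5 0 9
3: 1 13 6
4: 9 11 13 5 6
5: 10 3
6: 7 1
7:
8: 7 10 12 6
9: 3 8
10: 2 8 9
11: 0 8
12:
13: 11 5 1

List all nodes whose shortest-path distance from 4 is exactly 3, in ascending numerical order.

2, 12

Level 0: 4
Level 1: 5, 6, 9, 11, 13
Level 2: 0, 1, 3, 7, 8, 10
Level 3: 2, 12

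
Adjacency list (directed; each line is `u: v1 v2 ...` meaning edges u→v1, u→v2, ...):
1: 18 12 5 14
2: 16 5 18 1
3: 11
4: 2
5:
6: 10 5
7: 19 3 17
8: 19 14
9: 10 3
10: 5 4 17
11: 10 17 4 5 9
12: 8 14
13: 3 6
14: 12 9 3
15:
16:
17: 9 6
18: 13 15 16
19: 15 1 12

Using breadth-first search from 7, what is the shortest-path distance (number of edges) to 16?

4

Level 0: 7
Level 1: 3, 17, 19
Level 2: 1, 6, 9, 11, 12, 15
Level 3: 4, 5, 8, 10, 14, 18
Level 4: 2, 13, 16
16 first appears at level 4.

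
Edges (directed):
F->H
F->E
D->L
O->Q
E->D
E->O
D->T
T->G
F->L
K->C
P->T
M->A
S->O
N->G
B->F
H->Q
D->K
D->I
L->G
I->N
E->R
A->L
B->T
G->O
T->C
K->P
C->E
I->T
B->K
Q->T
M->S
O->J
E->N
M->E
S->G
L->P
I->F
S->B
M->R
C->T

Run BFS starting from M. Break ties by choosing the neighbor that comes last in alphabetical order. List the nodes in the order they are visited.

M -> S -> R -> E -> A -> O -> G -> B -> N -> D -> L -> Q -> J -> T -> K -> F -> I -> P -> C -> H

Visit M; enqueue S, R, E, A → queue [S, R, E, A]
Visit S; enqueue O, G, B → queue [R, E, A, O, G, B]
Visit R → queue [E, A, O, G, B]
Visit E; enqueue N, D → queue [A, O, G, B, N, D]
Visit A; enqueue L → queue [O, G, B, N, D, L]
Visit O; enqueue Q, J → queue [G, B, N, D, L, Q, J]
Visit G → queue [B, N, D, L, Q, J]
Visit B; enqueue T, K, F → queue [N, D, L, Q, J, T, K, F]
Visit N → queue [D, L, Q, J, T, K, F]
Visit D; enqueue I → queue [L, Q, J, T, K, F, I]
Visit L; enqueue P → queue [Q, J, T, K, F, I, P]
Visit Q → queue [J, T, K, F, I, P]
Visit J → queue [T, K, F, I, P]
Visit T; enqueue C → queue [K, F, I, P, C]
Visit K → queue [F, I, P, C]
Visit F; enqueue H → queue [I, P, C, H]
Visit I → queue [P, C, H]
Visit P → queue [C, H]
Visit C → queue [H]
Visit H → queue []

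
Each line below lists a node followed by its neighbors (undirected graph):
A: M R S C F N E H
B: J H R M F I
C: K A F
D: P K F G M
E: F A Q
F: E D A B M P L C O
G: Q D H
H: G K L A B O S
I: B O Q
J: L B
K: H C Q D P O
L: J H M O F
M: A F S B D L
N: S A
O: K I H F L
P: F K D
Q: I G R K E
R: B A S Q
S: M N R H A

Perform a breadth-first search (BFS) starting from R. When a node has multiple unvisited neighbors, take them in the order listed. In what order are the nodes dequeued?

Visit R; enqueue B, A, S, Q → queue [B, A, S, Q]
Visit B; enqueue J, H, M, F, I → queue [A, S, Q, J, H, M, F, I]
Visit A; enqueue C, N, E → queue [S, Q, J, H, M, F, I, C, N, E]
Visit S → queue [Q, J, H, M, F, I, C, N, E]
Visit Q; enqueue G, K → queue [J, H, M, F, I, C, N, E, G, K]
Visit J; enqueue L → queue [H, M, F, I, C, N, E, G, K, L]
Visit H; enqueue O → queue [M, F, I, C, N, E, G, K, L, O]
Visit M; enqueue D → queue [F, I, C, N, E, G, K, L, O, D]
Visit F; enqueue P → queue [I, C, N, E, G, K, L, O, D, P]
Visit I → queue [C, N, E, G, K, L, O, D, P]
Visit C → queue [N, E, G, K, L, O, D, P]
Visit N → queue [E, G, K, L, O, D, P]
Visit E → queue [G, K, L, O, D, P]
Visit G → queue [K, L, O, D, P]
Visit K → queue [L, O, D, P]
Visit L → queue [O, D, P]
Visit O → queue [D, P]
Visit D → queue [P]
Visit P → queue []

R, B, A, S, Q, J, H, M, F, I, C, N, E, G, K, L, O, D, P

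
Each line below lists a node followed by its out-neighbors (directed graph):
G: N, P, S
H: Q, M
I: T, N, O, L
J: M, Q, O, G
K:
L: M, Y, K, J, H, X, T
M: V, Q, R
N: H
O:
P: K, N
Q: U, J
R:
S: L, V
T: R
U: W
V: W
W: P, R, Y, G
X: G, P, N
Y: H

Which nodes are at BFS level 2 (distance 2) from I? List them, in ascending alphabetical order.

H, J, K, M, R, X, Y

Level 0: I
Level 1: L, N, O, T
Level 2: H, J, K, M, R, X, Y
Level 3: G, P, Q, V
Level 4: S, U, W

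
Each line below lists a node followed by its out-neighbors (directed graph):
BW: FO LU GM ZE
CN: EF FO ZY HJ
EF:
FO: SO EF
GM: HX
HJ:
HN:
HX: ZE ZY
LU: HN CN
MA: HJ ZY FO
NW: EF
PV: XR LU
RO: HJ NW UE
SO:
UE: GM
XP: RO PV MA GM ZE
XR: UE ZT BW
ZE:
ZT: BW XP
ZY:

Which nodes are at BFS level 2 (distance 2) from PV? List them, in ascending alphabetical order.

Level 0: PV
Level 1: LU, XR
Level 2: BW, CN, HN, UE, ZT
Level 3: EF, FO, GM, HJ, XP, ZE, ZY
Level 4: HX, MA, RO, SO
Level 5: NW

BW, CN, HN, UE, ZT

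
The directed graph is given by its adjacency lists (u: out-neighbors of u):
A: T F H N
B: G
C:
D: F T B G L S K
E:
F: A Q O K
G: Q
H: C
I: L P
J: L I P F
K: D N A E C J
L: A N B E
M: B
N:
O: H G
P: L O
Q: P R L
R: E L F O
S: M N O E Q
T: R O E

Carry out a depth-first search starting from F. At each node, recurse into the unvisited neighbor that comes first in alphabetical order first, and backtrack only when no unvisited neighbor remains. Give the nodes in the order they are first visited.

F, A, H, C, N, T, E, O, G, Q, L, B, P, R, K, D, S, M, J, I

Visit F
F → A
A → H
H → C
A → N
A → T
T → E
T → O
O → G
G → Q
Q → L
L → B
Q → P
Q → R
F → K
K → D
D → S
S → M
K → J
J → I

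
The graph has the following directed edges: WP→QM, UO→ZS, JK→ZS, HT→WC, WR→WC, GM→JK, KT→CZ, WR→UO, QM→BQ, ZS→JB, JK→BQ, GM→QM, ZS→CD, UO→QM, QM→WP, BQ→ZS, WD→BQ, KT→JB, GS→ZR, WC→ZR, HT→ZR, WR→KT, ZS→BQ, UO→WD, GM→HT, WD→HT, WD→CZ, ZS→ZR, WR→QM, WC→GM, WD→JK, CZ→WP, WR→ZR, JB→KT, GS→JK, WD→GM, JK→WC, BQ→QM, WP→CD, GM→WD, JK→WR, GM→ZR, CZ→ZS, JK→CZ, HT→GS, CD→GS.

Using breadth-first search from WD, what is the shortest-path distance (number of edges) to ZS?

2

Level 0: WD
Level 1: BQ, CZ, GM, HT, JK
Level 2: GS, QM, WC, WP, WR, ZR, ZS
Level 3: CD, JB, KT, UO
ZS first appears at level 2.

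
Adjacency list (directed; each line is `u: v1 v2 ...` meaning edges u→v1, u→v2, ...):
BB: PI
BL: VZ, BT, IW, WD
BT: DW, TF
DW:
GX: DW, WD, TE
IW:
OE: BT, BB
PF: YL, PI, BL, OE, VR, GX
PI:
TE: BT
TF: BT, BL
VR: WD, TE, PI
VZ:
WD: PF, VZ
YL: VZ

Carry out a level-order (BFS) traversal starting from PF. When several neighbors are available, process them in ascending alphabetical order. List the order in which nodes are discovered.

Visit PF; enqueue BL, GX, OE, PI, VR, YL → queue [BL, GX, OE, PI, VR, YL]
Visit BL; enqueue BT, IW, VZ, WD → queue [GX, OE, PI, VR, YL, BT, IW, VZ, WD]
Visit GX; enqueue DW, TE → queue [OE, PI, VR, YL, BT, IW, VZ, WD, DW, TE]
Visit OE; enqueue BB → queue [PI, VR, YL, BT, IW, VZ, WD, DW, TE, BB]
Visit PI → queue [VR, YL, BT, IW, VZ, WD, DW, TE, BB]
Visit VR → queue [YL, BT, IW, VZ, WD, DW, TE, BB]
Visit YL → queue [BT, IW, VZ, WD, DW, TE, BB]
Visit BT; enqueue TF → queue [IW, VZ, WD, DW, TE, BB, TF]
Visit IW → queue [VZ, WD, DW, TE, BB, TF]
Visit VZ → queue [WD, DW, TE, BB, TF]
Visit WD → queue [DW, TE, BB, TF]
Visit DW → queue [TE, BB, TF]
Visit TE → queue [BB, TF]
Visit BB → queue [TF]
Visit TF → queue []

PF BL GX OE PI VR YL BT IW VZ WD DW TE BB TF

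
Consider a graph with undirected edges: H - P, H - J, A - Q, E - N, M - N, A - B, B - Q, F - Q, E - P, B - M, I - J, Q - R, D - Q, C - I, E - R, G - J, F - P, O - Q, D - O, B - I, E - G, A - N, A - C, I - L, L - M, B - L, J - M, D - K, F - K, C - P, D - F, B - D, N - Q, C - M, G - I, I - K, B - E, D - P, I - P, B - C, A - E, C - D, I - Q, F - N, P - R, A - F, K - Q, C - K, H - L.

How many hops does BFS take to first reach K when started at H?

3

Level 0: H
Level 1: J, L, P
Level 2: B, C, D, E, F, G, I, M, R
Level 3: A, K, N, O, Q
K first appears at level 3.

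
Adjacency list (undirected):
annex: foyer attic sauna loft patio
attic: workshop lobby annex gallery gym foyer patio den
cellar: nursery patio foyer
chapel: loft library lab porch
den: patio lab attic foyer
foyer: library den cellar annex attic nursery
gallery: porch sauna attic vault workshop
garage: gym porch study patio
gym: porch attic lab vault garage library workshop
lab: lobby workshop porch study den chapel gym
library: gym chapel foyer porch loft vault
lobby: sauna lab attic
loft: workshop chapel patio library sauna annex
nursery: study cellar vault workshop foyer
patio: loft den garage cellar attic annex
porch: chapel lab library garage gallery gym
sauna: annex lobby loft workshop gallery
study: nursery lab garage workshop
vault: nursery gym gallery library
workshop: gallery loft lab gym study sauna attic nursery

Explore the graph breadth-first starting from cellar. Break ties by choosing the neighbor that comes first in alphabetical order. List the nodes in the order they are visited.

Visit cellar; enqueue foyer, nursery, patio → queue [foyer, nursery, patio]
Visit foyer; enqueue annex, attic, den, library → queue [nursery, patio, annex, attic, den, library]
Visit nursery; enqueue study, vault, workshop → queue [patio, annex, attic, den, library, study, vault, workshop]
Visit patio; enqueue garage, loft → queue [annex, attic, den, library, study, vault, workshop, garage, loft]
Visit annex; enqueue sauna → queue [attic, den, library, study, vault, workshop, garage, loft, sauna]
Visit attic; enqueue gallery, gym, lobby → queue [den, library, study, vault, workshop, garage, loft, sauna, gallery, gym, lobby]
Visit den; enqueue lab → queue [library, study, vault, workshop, garage, loft, sauna, gallery, gym, lobby, lab]
Visit library; enqueue chapel, porch → queue [study, vault, workshop, garage, loft, sauna, gallery, gym, lobby, lab, chapel, porch]
Visit study → queue [vault, workshop, garage, loft, sauna, gallery, gym, lobby, lab, chapel, porch]
Visit vault → queue [workshop, garage, loft, sauna, gallery, gym, lobby, lab, chapel, porch]
Visit workshop → queue [garage, loft, sauna, gallery, gym, lobby, lab, chapel, porch]
Visit garage → queue [loft, sauna, gallery, gym, lobby, lab, chapel, porch]
Visit loft → queue [sauna, gallery, gym, lobby, lab, chapel, porch]
Visit sauna → queue [gallery, gym, lobby, lab, chapel, porch]
Visit gallery → queue [gym, lobby, lab, chapel, porch]
Visit gym → queue [lobby, lab, chapel, porch]
Visit lobby → queue [lab, chapel, porch]
Visit lab → queue [chapel, porch]
Visit chapel → queue [porch]
Visit porch → queue []

cellar → foyer → nursery → patio → annex → attic → den → library → study → vault → workshop → garage → loft → sauna → gallery → gym → lobby → lab → chapel → porch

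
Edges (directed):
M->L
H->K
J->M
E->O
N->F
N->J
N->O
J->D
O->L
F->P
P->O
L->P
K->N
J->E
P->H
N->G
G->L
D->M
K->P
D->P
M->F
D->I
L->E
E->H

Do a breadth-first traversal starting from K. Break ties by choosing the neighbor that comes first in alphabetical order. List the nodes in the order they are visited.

Visit K; enqueue N, P → queue [N, P]
Visit N; enqueue F, G, J, O → queue [P, F, G, J, O]
Visit P; enqueue H → queue [F, G, J, O, H]
Visit F → queue [G, J, O, H]
Visit G; enqueue L → queue [J, O, H, L]
Visit J; enqueue D, E, M → queue [O, H, L, D, E, M]
Visit O → queue [H, L, D, E, M]
Visit H → queue [L, D, E, M]
Visit L → queue [D, E, M]
Visit D; enqueue I → queue [E, M, I]
Visit E → queue [M, I]
Visit M → queue [I]
Visit I → queue []

K -> N -> P -> F -> G -> J -> O -> H -> L -> D -> E -> M -> I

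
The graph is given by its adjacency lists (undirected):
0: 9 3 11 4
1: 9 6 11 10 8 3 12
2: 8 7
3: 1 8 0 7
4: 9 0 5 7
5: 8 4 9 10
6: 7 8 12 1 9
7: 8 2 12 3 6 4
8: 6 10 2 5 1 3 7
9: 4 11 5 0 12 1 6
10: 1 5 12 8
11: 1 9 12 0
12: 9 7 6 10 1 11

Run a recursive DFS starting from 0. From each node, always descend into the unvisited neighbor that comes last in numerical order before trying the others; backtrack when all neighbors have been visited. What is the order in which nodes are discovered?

Visit 0
0 → 11
11 → 12
12 → 10
10 → 8
8 → 7
7 → 6
6 → 9
9 → 5
5 → 4
9 → 1
1 → 3
7 → 2

0, 11, 12, 10, 8, 7, 6, 9, 5, 4, 1, 3, 2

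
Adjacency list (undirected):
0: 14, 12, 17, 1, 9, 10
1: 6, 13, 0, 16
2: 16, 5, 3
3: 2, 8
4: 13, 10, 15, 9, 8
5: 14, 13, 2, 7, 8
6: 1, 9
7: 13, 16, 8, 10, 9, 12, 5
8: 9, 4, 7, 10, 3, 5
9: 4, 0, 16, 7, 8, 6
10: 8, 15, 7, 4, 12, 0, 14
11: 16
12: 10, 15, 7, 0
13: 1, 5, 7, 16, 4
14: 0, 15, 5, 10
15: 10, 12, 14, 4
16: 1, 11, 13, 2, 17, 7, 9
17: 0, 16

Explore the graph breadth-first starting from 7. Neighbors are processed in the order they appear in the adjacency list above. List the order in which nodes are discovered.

7, 13, 16, 8, 10, 9, 12, 5, 1, 4, 11, 2, 17, 3, 15, 0, 14, 6

Visit 7; enqueue 13, 16, 8, 10, 9, 12, 5 → queue [13, 16, 8, 10, 9, 12, 5]
Visit 13; enqueue 1, 4 → queue [16, 8, 10, 9, 12, 5, 1, 4]
Visit 16; enqueue 11, 2, 17 → queue [8, 10, 9, 12, 5, 1, 4, 11, 2, 17]
Visit 8; enqueue 3 → queue [10, 9, 12, 5, 1, 4, 11, 2, 17, 3]
Visit 10; enqueue 15, 0, 14 → queue [9, 12, 5, 1, 4, 11, 2, 17, 3, 15, 0, 14]
Visit 9; enqueue 6 → queue [12, 5, 1, 4, 11, 2, 17, 3, 15, 0, 14, 6]
Visit 12 → queue [5, 1, 4, 11, 2, 17, 3, 15, 0, 14, 6]
Visit 5 → queue [1, 4, 11, 2, 17, 3, 15, 0, 14, 6]
Visit 1 → queue [4, 11, 2, 17, 3, 15, 0, 14, 6]
Visit 4 → queue [11, 2, 17, 3, 15, 0, 14, 6]
Visit 11 → queue [2, 17, 3, 15, 0, 14, 6]
Visit 2 → queue [17, 3, 15, 0, 14, 6]
Visit 17 → queue [3, 15, 0, 14, 6]
Visit 3 → queue [15, 0, 14, 6]
Visit 15 → queue [0, 14, 6]
Visit 0 → queue [14, 6]
Visit 14 → queue [6]
Visit 6 → queue []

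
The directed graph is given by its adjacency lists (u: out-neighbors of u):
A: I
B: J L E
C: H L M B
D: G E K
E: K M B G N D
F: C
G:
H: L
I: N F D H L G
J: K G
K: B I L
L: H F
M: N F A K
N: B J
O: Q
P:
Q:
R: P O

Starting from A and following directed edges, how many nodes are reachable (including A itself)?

14

BFS from A visits: A, I, N, F, D, H, L, G, B, J, C, E, K, M
Reachable nodes: 14 of 18 total.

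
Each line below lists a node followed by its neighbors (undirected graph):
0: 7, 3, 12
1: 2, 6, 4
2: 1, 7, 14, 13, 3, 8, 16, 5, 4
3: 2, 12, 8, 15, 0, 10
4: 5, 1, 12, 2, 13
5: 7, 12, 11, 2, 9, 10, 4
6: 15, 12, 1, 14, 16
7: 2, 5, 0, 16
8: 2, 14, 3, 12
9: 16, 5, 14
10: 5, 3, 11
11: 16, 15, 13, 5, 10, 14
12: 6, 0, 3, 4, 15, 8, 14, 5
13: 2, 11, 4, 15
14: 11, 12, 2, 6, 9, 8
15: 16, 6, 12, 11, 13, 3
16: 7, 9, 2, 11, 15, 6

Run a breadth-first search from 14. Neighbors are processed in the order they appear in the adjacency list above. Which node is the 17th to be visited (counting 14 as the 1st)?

Visit 14; enqueue 11, 12, 2, 6, 9, 8 → queue [11, 12, 2, 6, 9, 8]
Visit 11; enqueue 16, 15, 13, 5, 10 → queue [12, 2, 6, 9, 8, 16, 15, 13, 5, 10]
Visit 12; enqueue 0, 3, 4 → queue [2, 6, 9, 8, 16, 15, 13, 5, 10, 0, 3, 4]
Visit 2; enqueue 1, 7 → queue [6, 9, 8, 16, 15, 13, 5, 10, 0, 3, 4, 1, 7]
Visit 6 → queue [9, 8, 16, 15, 13, 5, 10, 0, 3, 4, 1, 7]
Visit 9 → queue [8, 16, 15, 13, 5, 10, 0, 3, 4, 1, 7]
Visit 8 → queue [16, 15, 13, 5, 10, 0, 3, 4, 1, 7]
Visit 16 → queue [15, 13, 5, 10, 0, 3, 4, 1, 7]
Visit 15 → queue [13, 5, 10, 0, 3, 4, 1, 7]
Visit 13 → queue [5, 10, 0, 3, 4, 1, 7]
Visit 5 → queue [10, 0, 3, 4, 1, 7]
Visit 10 → queue [0, 3, 4, 1, 7]
Visit 0 → queue [3, 4, 1, 7]
Visit 3 → queue [4, 1, 7]
Visit 4 → queue [1, 7]
Visit 1 → queue [7]
Visit 7 → queue []

Visit order: 14, 11, 12, 2, 6, 9, 8, 16, 15, 13, 5, 10, 0, 3, 4, 1, 7

7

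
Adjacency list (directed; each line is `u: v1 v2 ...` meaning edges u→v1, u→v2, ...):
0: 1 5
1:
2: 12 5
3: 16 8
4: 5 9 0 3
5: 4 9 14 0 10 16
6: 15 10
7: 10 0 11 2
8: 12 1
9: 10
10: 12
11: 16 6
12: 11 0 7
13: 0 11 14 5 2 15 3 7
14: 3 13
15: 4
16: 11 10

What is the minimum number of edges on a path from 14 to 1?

3

Level 0: 14
Level 1: 3, 13
Level 2: 0, 2, 5, 7, 8, 11, 15, 16
Level 3: 1, 4, 6, 9, 10, 12
1 first appears at level 3.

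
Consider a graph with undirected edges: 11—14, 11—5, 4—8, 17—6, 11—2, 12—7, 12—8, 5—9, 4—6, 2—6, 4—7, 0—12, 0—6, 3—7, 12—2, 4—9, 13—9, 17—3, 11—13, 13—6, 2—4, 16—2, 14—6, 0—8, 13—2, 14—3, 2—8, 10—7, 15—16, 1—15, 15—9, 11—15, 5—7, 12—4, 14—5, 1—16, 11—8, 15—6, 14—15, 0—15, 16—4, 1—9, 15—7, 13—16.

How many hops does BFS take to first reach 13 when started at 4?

2

Level 0: 4
Level 1: 2, 6, 7, 8, 9, 12, 16
Level 2: 0, 1, 3, 5, 10, 11, 13, 14, 15, 17
13 first appears at level 2.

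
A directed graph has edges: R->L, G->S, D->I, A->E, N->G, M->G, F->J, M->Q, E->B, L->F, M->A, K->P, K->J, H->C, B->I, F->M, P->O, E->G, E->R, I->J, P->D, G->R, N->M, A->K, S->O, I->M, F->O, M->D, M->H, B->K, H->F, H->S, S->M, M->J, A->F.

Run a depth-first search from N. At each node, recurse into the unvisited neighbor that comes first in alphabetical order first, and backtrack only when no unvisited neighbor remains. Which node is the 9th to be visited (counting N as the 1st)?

Visit N
N → G
G → R
R → L
L → F
F → J
F → M
M → A
A → E
E → B
B → I
B → K
K → P
P → D
P → O
M → H
H → C
H → S
M → Q

Visit order: N, G, R, L, F, J, M, A, E, B, I, K, P, D, O, H, C, S, Q

E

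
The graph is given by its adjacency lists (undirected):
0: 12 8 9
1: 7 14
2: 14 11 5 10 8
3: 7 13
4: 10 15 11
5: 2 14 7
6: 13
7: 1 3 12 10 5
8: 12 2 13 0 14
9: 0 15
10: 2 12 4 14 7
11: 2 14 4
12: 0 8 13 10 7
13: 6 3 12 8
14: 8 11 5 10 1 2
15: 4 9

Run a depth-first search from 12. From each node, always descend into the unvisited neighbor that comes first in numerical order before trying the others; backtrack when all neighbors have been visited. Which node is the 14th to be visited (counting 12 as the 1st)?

3

Visit 12
12 → 0
0 → 8
8 → 2
2 → 5
5 → 7
7 → 1
1 → 14
14 → 10
10 → 4
4 → 11
4 → 15
15 → 9
7 → 3
3 → 13
13 → 6

Visit order: 12, 0, 8, 2, 5, 7, 1, 14, 10, 4, 11, 15, 9, 3, 13, 6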